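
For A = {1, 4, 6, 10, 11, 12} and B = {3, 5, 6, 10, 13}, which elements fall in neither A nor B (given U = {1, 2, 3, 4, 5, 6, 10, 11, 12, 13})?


A = {1, 4, 6, 10, 11, 12}
B = {3, 5, 6, 10, 13}
Region: in neither A nor B (given U = {1, 2, 3, 4, 5, 6, 10, 11, 12, 13})
Elements: {2}

Elements in neither A nor B (given U = {1, 2, 3, 4, 5, 6, 10, 11, 12, 13}): {2}


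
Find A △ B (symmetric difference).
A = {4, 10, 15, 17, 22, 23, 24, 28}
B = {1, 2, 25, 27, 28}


A △ B = (A \ B) ∪ (B \ A) = elements in exactly one of A or B
A \ B = {4, 10, 15, 17, 22, 23, 24}
B \ A = {1, 2, 25, 27}
A △ B = {1, 2, 4, 10, 15, 17, 22, 23, 24, 25, 27}

A △ B = {1, 2, 4, 10, 15, 17, 22, 23, 24, 25, 27}


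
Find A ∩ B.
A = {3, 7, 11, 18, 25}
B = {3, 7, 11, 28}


A ∩ B = elements in both A and B
A = {3, 7, 11, 18, 25}
B = {3, 7, 11, 28}
A ∩ B = {3, 7, 11}

A ∩ B = {3, 7, 11}


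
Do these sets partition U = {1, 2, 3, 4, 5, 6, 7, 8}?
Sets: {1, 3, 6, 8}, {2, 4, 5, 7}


A partition requires: (1) non-empty parts, (2) pairwise disjoint, (3) union = U
Parts: {1, 3, 6, 8}, {2, 4, 5, 7}
Union of parts: {1, 2, 3, 4, 5, 6, 7, 8}
U = {1, 2, 3, 4, 5, 6, 7, 8}
All non-empty? True
Pairwise disjoint? True
Covers U? True

Yes, valid partition


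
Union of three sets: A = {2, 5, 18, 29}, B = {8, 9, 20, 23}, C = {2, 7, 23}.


A ∪ B = {2, 5, 8, 9, 18, 20, 23, 29}
(A ∪ B) ∪ C = {2, 5, 7, 8, 9, 18, 20, 23, 29}

A ∪ B ∪ C = {2, 5, 7, 8, 9, 18, 20, 23, 29}


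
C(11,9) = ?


C(n,k) = n! / (k!(n-k)!)
C(11,9) = 11! / (9!2!)
= 55

C(11,9) = 55


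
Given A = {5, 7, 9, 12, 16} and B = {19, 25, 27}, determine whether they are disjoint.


Disjoint means A ∩ B = ∅.
A ∩ B = ∅
A ∩ B = ∅, so A and B are disjoint.

Yes, A and B are disjoint


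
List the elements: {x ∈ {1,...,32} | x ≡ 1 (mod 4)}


Checking each candidate:
Condition: x in {1,...,32} with x ≡ 1 (mod 4)
Result = {1, 5, 9, 13, 17, 21, 25, 29}

{1, 5, 9, 13, 17, 21, 25, 29}


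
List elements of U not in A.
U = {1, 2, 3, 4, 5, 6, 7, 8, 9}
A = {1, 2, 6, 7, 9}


Aᶜ = U \ A = elements in U but not in A
U = {1, 2, 3, 4, 5, 6, 7, 8, 9}
A = {1, 2, 6, 7, 9}
Aᶜ = {3, 4, 5, 8}

Aᶜ = {3, 4, 5, 8}


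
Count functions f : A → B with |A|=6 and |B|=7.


Each of |A| = 6 inputs maps to any of |B| = 7 outputs.
# functions = |B|^|A| = 7^6
= 117649

Number of functions = 117649


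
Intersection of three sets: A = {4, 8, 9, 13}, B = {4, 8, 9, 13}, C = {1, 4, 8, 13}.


A ∩ B = {4, 8, 9, 13}
(A ∩ B) ∩ C = {4, 8, 13}

A ∩ B ∩ C = {4, 8, 13}


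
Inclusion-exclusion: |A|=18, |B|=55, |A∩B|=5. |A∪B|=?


|A ∪ B| = |A| + |B| - |A ∩ B|
= 18 + 55 - 5
= 68

|A ∪ B| = 68


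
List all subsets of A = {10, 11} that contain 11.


A subset of A contains 11 iff the remaining 1 elements form any subset of A \ {11}.
Count: 2^(n-1) = 2^1 = 2
Subsets containing 11: {11}, {10, 11}

Subsets containing 11 (2 total): {11}, {10, 11}


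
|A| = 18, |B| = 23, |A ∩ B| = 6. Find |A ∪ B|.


|A ∪ B| = |A| + |B| - |A ∩ B|
= 18 + 23 - 6
= 35

|A ∪ B| = 35


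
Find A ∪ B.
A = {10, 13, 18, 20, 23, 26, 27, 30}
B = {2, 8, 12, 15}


A ∪ B = all elements in A or B (or both)
A = {10, 13, 18, 20, 23, 26, 27, 30}
B = {2, 8, 12, 15}
A ∪ B = {2, 8, 10, 12, 13, 15, 18, 20, 23, 26, 27, 30}

A ∪ B = {2, 8, 10, 12, 13, 15, 18, 20, 23, 26, 27, 30}


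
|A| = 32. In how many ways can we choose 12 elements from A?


C(n,k) = n! / (k!(n-k)!)
C(32,12) = 32! / (12!20!)
= 225792840

C(32,12) = 225792840


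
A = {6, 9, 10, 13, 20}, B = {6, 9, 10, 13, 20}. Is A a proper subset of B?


A ⊂ B requires: A ⊆ B AND A ≠ B.
A ⊆ B? Yes
A = B? Yes
A = B, so A is not a PROPER subset.

No, A is not a proper subset of B


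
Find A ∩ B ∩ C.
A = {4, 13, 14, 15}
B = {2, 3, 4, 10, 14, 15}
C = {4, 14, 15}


A ∩ B = {4, 14, 15}
(A ∩ B) ∩ C = {4, 14, 15}

A ∩ B ∩ C = {4, 14, 15}


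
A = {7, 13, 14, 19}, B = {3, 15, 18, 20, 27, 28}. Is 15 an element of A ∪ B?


A = {7, 13, 14, 19}, B = {3, 15, 18, 20, 27, 28}
A ∪ B = all elements in A or B
A ∪ B = {3, 7, 13, 14, 15, 18, 19, 20, 27, 28}
Checking if 15 ∈ A ∪ B
15 is in A ∪ B → True

15 ∈ A ∪ B


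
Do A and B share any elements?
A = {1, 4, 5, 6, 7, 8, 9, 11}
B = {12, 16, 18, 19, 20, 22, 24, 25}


Disjoint means A ∩ B = ∅.
A ∩ B = ∅
A ∩ B = ∅, so A and B are disjoint.

No — A and B share no elements (A ∩ B = ∅), so they are disjoint


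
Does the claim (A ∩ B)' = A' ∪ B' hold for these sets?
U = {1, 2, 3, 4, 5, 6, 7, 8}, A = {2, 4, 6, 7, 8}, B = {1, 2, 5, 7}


LHS: A ∩ B = {2, 7}
(A ∩ B)' = U \ (A ∩ B) = {1, 3, 4, 5, 6, 8}
A' = {1, 3, 5}, B' = {3, 4, 6, 8}
Claimed RHS: A' ∪ B' = {1, 3, 4, 5, 6, 8}
Identity is VALID: LHS = RHS = {1, 3, 4, 5, 6, 8} ✓

Identity is valid. (A ∩ B)' = A' ∪ B' = {1, 3, 4, 5, 6, 8}


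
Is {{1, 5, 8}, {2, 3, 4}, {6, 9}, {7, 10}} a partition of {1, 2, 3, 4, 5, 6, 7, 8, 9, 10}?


A partition requires: (1) non-empty parts, (2) pairwise disjoint, (3) union = U
Parts: {1, 5, 8}, {2, 3, 4}, {6, 9}, {7, 10}
Union of parts: {1, 2, 3, 4, 5, 6, 7, 8, 9, 10}
U = {1, 2, 3, 4, 5, 6, 7, 8, 9, 10}
All non-empty? True
Pairwise disjoint? True
Covers U? True

Yes, valid partition


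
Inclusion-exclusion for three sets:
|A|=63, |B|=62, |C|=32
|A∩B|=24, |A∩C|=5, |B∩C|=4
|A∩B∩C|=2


|A∪B∪C| = |A|+|B|+|C| - |A∩B|-|A∩C|-|B∩C| + |A∩B∩C|
= 63+62+32 - 24-5-4 + 2
= 157 - 33 + 2
= 126

|A ∪ B ∪ C| = 126


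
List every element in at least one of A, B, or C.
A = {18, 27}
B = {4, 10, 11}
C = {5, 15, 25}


A ∪ B = {4, 10, 11, 18, 27}
(A ∪ B) ∪ C = {4, 5, 10, 11, 15, 18, 25, 27}

A ∪ B ∪ C = {4, 5, 10, 11, 15, 18, 25, 27}


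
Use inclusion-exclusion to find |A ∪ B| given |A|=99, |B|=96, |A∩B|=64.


|A ∪ B| = |A| + |B| - |A ∩ B|
= 99 + 96 - 64
= 131

|A ∪ B| = 131


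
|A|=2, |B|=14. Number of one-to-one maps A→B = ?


An injection sends each of |A| = 2 inputs to a distinct output in B.
# injections = |B|·(|B|-1)·…·(|B|-|A|+1) = 14! / (14 - 2)!
= 14 × 13
= 182

Number of injections = 182


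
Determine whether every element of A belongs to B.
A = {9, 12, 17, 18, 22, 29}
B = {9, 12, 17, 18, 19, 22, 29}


A ⊆ B means every element of A is in B.
All elements of A are in B.
So A ⊆ B.

Yes, A ⊆ B


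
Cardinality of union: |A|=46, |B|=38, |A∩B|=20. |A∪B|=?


|A ∪ B| = |A| + |B| - |A ∩ B|
= 46 + 38 - 20
= 64

|A ∪ B| = 64


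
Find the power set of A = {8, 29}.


|A| = 2, so |P(A)| = 2^2 = 4
Enumerate subsets by cardinality (0 to 2):
∅, {8}, {29}, {8, 29}

P(A) has 4 subsets: ∅, {8}, {29}, {8, 29}


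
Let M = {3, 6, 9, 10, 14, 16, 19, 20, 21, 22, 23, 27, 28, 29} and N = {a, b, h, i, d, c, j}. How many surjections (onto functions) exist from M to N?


n = |M| = 14, k = |N| = 7. Surjections via inclusion-exclusion:
S(n,k) = Σ(-1)^i × C(k,i) × (k-i)^n, i=0 to k
i=0: (-1)^0×C(7,0)×7^14 = 678223072849
i=1: (-1)^1×C(7,1)×6^14 = -548549148672
i=2: (-1)^2×C(7,2)×5^14 = 128173828125
i=3: (-1)^3×C(7,3)×4^14 = -9395240960
i=4: (-1)^4×C(7,4)×3^14 = 167403915
i=5: (-1)^5×C(7,5)×2^14 = -344064
i=6: (-1)^6×C(7,6)×1^14 = 7
i=7: (-1)^7×C(7,7)×0^14 = 0
Total = 248619571200

Number of surjections = 248619571200


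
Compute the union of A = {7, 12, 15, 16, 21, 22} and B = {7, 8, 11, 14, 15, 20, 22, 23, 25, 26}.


A ∪ B = all elements in A or B (or both)
A = {7, 12, 15, 16, 21, 22}
B = {7, 8, 11, 14, 15, 20, 22, 23, 25, 26}
A ∪ B = {7, 8, 11, 12, 14, 15, 16, 20, 21, 22, 23, 25, 26}

A ∪ B = {7, 8, 11, 12, 14, 15, 16, 20, 21, 22, 23, 25, 26}


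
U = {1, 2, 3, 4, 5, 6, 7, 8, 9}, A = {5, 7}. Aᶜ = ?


Aᶜ = U \ A = elements in U but not in A
U = {1, 2, 3, 4, 5, 6, 7, 8, 9}
A = {5, 7}
Aᶜ = {1, 2, 3, 4, 6, 8, 9}

Aᶜ = {1, 2, 3, 4, 6, 8, 9}


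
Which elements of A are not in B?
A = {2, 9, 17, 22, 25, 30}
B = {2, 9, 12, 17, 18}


A \ B = elements in A but not in B
A = {2, 9, 17, 22, 25, 30}
B = {2, 9, 12, 17, 18}
Remove from A any elements in B
A \ B = {22, 25, 30}

A \ B = {22, 25, 30}


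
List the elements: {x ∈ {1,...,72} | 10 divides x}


Checking each candidate:
Condition: multiples of 10 in {1,...,72}
Result = {10, 20, 30, 40, 50, 60, 70}

{10, 20, 30, 40, 50, 60, 70}


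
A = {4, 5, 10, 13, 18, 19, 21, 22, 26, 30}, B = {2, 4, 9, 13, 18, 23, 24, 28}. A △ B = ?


A △ B = (A \ B) ∪ (B \ A) = elements in exactly one of A or B
A \ B = {5, 10, 19, 21, 22, 26, 30}
B \ A = {2, 9, 23, 24, 28}
A △ B = {2, 5, 9, 10, 19, 21, 22, 23, 24, 26, 28, 30}

A △ B = {2, 5, 9, 10, 19, 21, 22, 23, 24, 26, 28, 30}


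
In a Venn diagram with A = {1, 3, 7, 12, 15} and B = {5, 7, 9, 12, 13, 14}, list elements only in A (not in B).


A = {1, 3, 7, 12, 15}
B = {5, 7, 9, 12, 13, 14}
Region: only in A (not in B)
Elements: {1, 3, 15}

Elements only in A (not in B): {1, 3, 15}


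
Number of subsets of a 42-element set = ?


Number of subsets = 2^n
= 2^42
= 4398046511104

|P(A)| = 4398046511104


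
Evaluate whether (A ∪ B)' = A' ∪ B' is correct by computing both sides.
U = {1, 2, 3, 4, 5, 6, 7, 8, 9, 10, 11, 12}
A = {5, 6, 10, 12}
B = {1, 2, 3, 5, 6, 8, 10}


LHS: A ∪ B = {1, 2, 3, 5, 6, 8, 10, 12}
(A ∪ B)' = U \ (A ∪ B) = {4, 7, 9, 11}
A' = {1, 2, 3, 4, 7, 8, 9, 11}, B' = {4, 7, 9, 11, 12}
Claimed RHS: A' ∪ B' = {1, 2, 3, 4, 7, 8, 9, 11, 12}
Identity is INVALID: LHS = {4, 7, 9, 11} but the RHS claimed here equals {1, 2, 3, 4, 7, 8, 9, 11, 12}. The correct form is (A ∪ B)' = A' ∩ B'.

Identity is invalid: (A ∪ B)' = {4, 7, 9, 11} but A' ∪ B' = {1, 2, 3, 4, 7, 8, 9, 11, 12}. The correct De Morgan law is (A ∪ B)' = A' ∩ B'.


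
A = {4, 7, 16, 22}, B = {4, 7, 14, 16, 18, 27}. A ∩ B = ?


A ∩ B = elements in both A and B
A = {4, 7, 16, 22}
B = {4, 7, 14, 16, 18, 27}
A ∩ B = {4, 7, 16}

A ∩ B = {4, 7, 16}


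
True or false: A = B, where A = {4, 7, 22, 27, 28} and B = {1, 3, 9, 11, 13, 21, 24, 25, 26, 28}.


Two sets are equal iff they have exactly the same elements.
A = {4, 7, 22, 27, 28}
B = {1, 3, 9, 11, 13, 21, 24, 25, 26, 28}
Differences: {1, 3, 4, 7, 9, 11, 13, 21, 22, 24, 25, 26, 27}
A ≠ B

No, A ≠ B


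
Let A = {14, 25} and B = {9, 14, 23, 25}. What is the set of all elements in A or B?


A ∪ B = all elements in A or B (or both)
A = {14, 25}
B = {9, 14, 23, 25}
A ∪ B = {9, 14, 23, 25}

A ∪ B = {9, 14, 23, 25}


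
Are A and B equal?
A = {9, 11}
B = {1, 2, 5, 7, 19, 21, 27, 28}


Two sets are equal iff they have exactly the same elements.
A = {9, 11}
B = {1, 2, 5, 7, 19, 21, 27, 28}
Differences: {1, 2, 5, 7, 9, 11, 19, 21, 27, 28}
A ≠ B

No, A ≠ B


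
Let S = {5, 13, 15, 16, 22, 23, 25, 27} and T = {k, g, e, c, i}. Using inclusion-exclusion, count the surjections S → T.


n = |S| = 8, k = |T| = 5. Surjections via inclusion-exclusion:
S(n,k) = Σ(-1)^i × C(k,i) × (k-i)^n, i=0 to k
i=0: (-1)^0×C(5,0)×5^8 = 390625
i=1: (-1)^1×C(5,1)×4^8 = -327680
i=2: (-1)^2×C(5,2)×3^8 = 65610
i=3: (-1)^3×C(5,3)×2^8 = -2560
i=4: (-1)^4×C(5,4)×1^8 = 5
i=5: (-1)^5×C(5,5)×0^8 = 0
Total = 126000

Number of surjections = 126000


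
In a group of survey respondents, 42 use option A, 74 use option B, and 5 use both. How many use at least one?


|A ∪ B| = |A| + |B| - |A ∩ B|
= 42 + 74 - 5
= 111

|A ∪ B| = 111


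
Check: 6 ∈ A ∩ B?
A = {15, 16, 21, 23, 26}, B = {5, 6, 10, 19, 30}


A = {15, 16, 21, 23, 26}, B = {5, 6, 10, 19, 30}
A ∩ B = elements in both A and B
A ∩ B = ∅
Checking if 6 ∈ A ∩ B
6 is not in A ∩ B → False

6 ∉ A ∩ B


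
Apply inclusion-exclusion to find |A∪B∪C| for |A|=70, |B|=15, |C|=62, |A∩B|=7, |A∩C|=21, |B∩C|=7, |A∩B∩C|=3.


|A∪B∪C| = |A|+|B|+|C| - |A∩B|-|A∩C|-|B∩C| + |A∩B∩C|
= 70+15+62 - 7-21-7 + 3
= 147 - 35 + 3
= 115

|A ∪ B ∪ C| = 115


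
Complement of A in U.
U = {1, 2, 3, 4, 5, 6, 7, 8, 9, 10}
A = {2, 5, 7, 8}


Aᶜ = U \ A = elements in U but not in A
U = {1, 2, 3, 4, 5, 6, 7, 8, 9, 10}
A = {2, 5, 7, 8}
Aᶜ = {1, 3, 4, 6, 9, 10}

Aᶜ = {1, 3, 4, 6, 9, 10}


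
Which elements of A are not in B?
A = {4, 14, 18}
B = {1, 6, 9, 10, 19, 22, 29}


A \ B = elements in A but not in B
A = {4, 14, 18}
B = {1, 6, 9, 10, 19, 22, 29}
Remove from A any elements in B
A \ B = {4, 14, 18}

A \ B = {4, 14, 18}


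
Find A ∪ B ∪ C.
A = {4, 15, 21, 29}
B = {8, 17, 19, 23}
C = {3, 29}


A ∪ B = {4, 8, 15, 17, 19, 21, 23, 29}
(A ∪ B) ∪ C = {3, 4, 8, 15, 17, 19, 21, 23, 29}

A ∪ B ∪ C = {3, 4, 8, 15, 17, 19, 21, 23, 29}


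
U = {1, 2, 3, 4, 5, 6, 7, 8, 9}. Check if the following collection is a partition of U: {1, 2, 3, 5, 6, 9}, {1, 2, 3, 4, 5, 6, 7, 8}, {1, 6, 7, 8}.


A partition requires: (1) non-empty parts, (2) pairwise disjoint, (3) union = U
Parts: {1, 2, 3, 5, 6, 9}, {1, 2, 3, 4, 5, 6, 7, 8}, {1, 6, 7, 8}
Union of parts: {1, 2, 3, 4, 5, 6, 7, 8, 9}
U = {1, 2, 3, 4, 5, 6, 7, 8, 9}
All non-empty? True
Pairwise disjoint? False
Covers U? True

No, not a valid partition


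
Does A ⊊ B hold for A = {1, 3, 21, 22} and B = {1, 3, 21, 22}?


A ⊂ B requires: A ⊆ B AND A ≠ B.
A ⊆ B? Yes
A = B? Yes
A = B, so A is not a PROPER subset.

No, A is not a proper subset of B


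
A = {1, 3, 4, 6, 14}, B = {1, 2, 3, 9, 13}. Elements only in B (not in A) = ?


A = {1, 3, 4, 6, 14}
B = {1, 2, 3, 9, 13}
Region: only in B (not in A)
Elements: {2, 9, 13}

Elements only in B (not in A): {2, 9, 13}


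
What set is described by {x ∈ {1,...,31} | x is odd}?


Checking each candidate:
Condition: odd numbers in {1,...,31}
Result = {1, 3, 5, 7, 9, 11, 13, 15, 17, 19, 21, 23, 25, 27, 29, 31}

{1, 3, 5, 7, 9, 11, 13, 15, 17, 19, 21, 23, 25, 27, 29, 31}


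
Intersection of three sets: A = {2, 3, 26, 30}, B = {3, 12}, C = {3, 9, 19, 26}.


A ∩ B = {3}
(A ∩ B) ∩ C = {3}

A ∩ B ∩ C = {3}


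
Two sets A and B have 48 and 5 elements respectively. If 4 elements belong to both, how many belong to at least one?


|A ∪ B| = |A| + |B| - |A ∩ B|
= 48 + 5 - 4
= 49

|A ∪ B| = 49


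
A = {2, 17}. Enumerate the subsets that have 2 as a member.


A subset of A contains 2 iff the remaining 1 elements form any subset of A \ {2}.
Count: 2^(n-1) = 2^1 = 2
Subsets containing 2: {2}, {2, 17}

Subsets containing 2 (2 total): {2}, {2, 17}


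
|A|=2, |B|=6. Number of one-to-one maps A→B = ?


An injection sends each of |A| = 2 inputs to a distinct output in B.
# injections = |B|·(|B|-1)·…·(|B|-|A|+1) = 6! / (6 - 2)!
= 6 × 5
= 30

Number of injections = 30


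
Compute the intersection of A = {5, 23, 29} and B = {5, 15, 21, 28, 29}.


A ∩ B = elements in both A and B
A = {5, 23, 29}
B = {5, 15, 21, 28, 29}
A ∩ B = {5, 29}

A ∩ B = {5, 29}


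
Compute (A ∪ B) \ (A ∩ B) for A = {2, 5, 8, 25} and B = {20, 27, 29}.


A △ B = (A \ B) ∪ (B \ A) = elements in exactly one of A or B
A \ B = {2, 5, 8, 25}
B \ A = {20, 27, 29}
A △ B = {2, 5, 8, 20, 25, 27, 29}

A △ B = {2, 5, 8, 20, 25, 27, 29}


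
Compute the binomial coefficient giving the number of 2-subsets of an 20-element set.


C(n,k) = n! / (k!(n-k)!)
C(20,2) = 20! / (2!18!)
= 190

C(20,2) = 190


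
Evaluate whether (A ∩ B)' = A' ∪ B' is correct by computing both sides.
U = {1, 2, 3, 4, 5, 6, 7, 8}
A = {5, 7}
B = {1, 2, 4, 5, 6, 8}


LHS: A ∩ B = {5}
(A ∩ B)' = U \ (A ∩ B) = {1, 2, 3, 4, 6, 7, 8}
A' = {1, 2, 3, 4, 6, 8}, B' = {3, 7}
Claimed RHS: A' ∪ B' = {1, 2, 3, 4, 6, 7, 8}
Identity is VALID: LHS = RHS = {1, 2, 3, 4, 6, 7, 8} ✓

Identity is valid. (A ∩ B)' = A' ∪ B' = {1, 2, 3, 4, 6, 7, 8}


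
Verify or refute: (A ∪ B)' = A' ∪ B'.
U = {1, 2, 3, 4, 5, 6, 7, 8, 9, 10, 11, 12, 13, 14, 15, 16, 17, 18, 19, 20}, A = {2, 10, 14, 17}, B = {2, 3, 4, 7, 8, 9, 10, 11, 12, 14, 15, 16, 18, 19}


LHS: A ∪ B = {2, 3, 4, 7, 8, 9, 10, 11, 12, 14, 15, 16, 17, 18, 19}
(A ∪ B)' = U \ (A ∪ B) = {1, 5, 6, 13, 20}
A' = {1, 3, 4, 5, 6, 7, 8, 9, 11, 12, 13, 15, 16, 18, 19, 20}, B' = {1, 5, 6, 13, 17, 20}
Claimed RHS: A' ∪ B' = {1, 3, 4, 5, 6, 7, 8, 9, 11, 12, 13, 15, 16, 17, 18, 19, 20}
Identity is INVALID: LHS = {1, 5, 6, 13, 20} but the RHS claimed here equals {1, 3, 4, 5, 6, 7, 8, 9, 11, 12, 13, 15, 16, 17, 18, 19, 20}. The correct form is (A ∪ B)' = A' ∩ B'.

Identity is invalid: (A ∪ B)' = {1, 5, 6, 13, 20} but A' ∪ B' = {1, 3, 4, 5, 6, 7, 8, 9, 11, 12, 13, 15, 16, 17, 18, 19, 20}. The correct De Morgan law is (A ∪ B)' = A' ∩ B'.


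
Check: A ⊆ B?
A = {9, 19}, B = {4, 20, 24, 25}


A ⊆ B means every element of A is in B.
Elements in A not in B: {9, 19}
So A ⊄ B.

No, A ⊄ B


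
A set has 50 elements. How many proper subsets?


Total subsets = 2^n = 2^50 = 1125899906842624
Proper subsets exclude the set itself: 2^n - 1
= 1125899906842624 - 1
= 1125899906842623

Number of proper subsets = 1125899906842623


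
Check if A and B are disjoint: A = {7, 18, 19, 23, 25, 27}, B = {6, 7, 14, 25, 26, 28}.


Disjoint means A ∩ B = ∅.
A ∩ B = {7, 25}
A ∩ B ≠ ∅, so A and B are NOT disjoint.

No, A and B are not disjoint (A ∩ B = {7, 25})


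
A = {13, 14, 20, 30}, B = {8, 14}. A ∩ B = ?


A ∩ B = elements in both A and B
A = {13, 14, 20, 30}
B = {8, 14}
A ∩ B = {14}

A ∩ B = {14}


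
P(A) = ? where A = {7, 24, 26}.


|A| = 3, so |P(A)| = 2^3 = 8
Enumerate subsets by cardinality (0 to 3):
∅, {7}, {24}, {26}, {7, 24}, {7, 26}, {24, 26}, {7, 24, 26}

P(A) has 8 subsets: ∅, {7}, {24}, {26}, {7, 24}, {7, 26}, {24, 26}, {7, 24, 26}


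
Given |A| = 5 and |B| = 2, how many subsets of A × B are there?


A relation from A to B is any subset of A × B.
|A × B| = 5 × 2 = 10
# relations = 2^|A × B| = 2^10 = 1024

Number of relations = 1024


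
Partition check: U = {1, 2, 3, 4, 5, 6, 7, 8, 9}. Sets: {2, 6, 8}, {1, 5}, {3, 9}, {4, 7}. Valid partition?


A partition requires: (1) non-empty parts, (2) pairwise disjoint, (3) union = U
Parts: {2, 6, 8}, {1, 5}, {3, 9}, {4, 7}
Union of parts: {1, 2, 3, 4, 5, 6, 7, 8, 9}
U = {1, 2, 3, 4, 5, 6, 7, 8, 9}
All non-empty? True
Pairwise disjoint? True
Covers U? True

Yes, valid partition


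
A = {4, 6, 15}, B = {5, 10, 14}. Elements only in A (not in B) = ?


A = {4, 6, 15}
B = {5, 10, 14}
Region: only in A (not in B)
Elements: {4, 6, 15}

Elements only in A (not in B): {4, 6, 15}


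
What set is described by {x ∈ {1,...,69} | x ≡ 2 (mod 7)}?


Checking each candidate:
Condition: x in {1,...,69} with x ≡ 2 (mod 7)
Result = {2, 9, 16, 23, 30, 37, 44, 51, 58, 65}

{2, 9, 16, 23, 30, 37, 44, 51, 58, 65}


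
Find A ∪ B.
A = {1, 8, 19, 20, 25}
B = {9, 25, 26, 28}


A ∪ B = all elements in A or B (or both)
A = {1, 8, 19, 20, 25}
B = {9, 25, 26, 28}
A ∪ B = {1, 8, 9, 19, 20, 25, 26, 28}

A ∪ B = {1, 8, 9, 19, 20, 25, 26, 28}


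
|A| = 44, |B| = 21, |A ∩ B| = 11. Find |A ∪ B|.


|A ∪ B| = |A| + |B| - |A ∩ B|
= 44 + 21 - 11
= 54

|A ∪ B| = 54


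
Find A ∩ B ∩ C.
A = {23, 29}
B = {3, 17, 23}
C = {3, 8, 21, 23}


A ∩ B = {23}
(A ∩ B) ∩ C = {23}

A ∩ B ∩ C = {23}


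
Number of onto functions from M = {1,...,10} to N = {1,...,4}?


n = |M| = 10, k = |N| = 4. Surjections via inclusion-exclusion:
S(n,k) = Σ(-1)^i × C(k,i) × (k-i)^n, i=0 to k
i=0: (-1)^0×C(4,0)×4^10 = 1048576
i=1: (-1)^1×C(4,1)×3^10 = -236196
i=2: (-1)^2×C(4,2)×2^10 = 6144
i=3: (-1)^3×C(4,3)×1^10 = -4
i=4: (-1)^4×C(4,4)×0^10 = 0
Total = 818520

Number of surjections = 818520


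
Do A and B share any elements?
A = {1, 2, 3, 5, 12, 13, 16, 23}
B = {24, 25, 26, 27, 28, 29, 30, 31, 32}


Disjoint means A ∩ B = ∅.
A ∩ B = ∅
A ∩ B = ∅, so A and B are disjoint.

No — A and B share no elements (A ∩ B = ∅), so they are disjoint


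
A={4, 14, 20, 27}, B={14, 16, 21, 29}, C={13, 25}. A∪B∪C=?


A ∪ B = {4, 14, 16, 20, 21, 27, 29}
(A ∪ B) ∪ C = {4, 13, 14, 16, 20, 21, 25, 27, 29}

A ∪ B ∪ C = {4, 13, 14, 16, 20, 21, 25, 27, 29}


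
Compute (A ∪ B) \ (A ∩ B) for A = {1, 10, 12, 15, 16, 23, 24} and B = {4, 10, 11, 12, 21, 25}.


A △ B = (A \ B) ∪ (B \ A) = elements in exactly one of A or B
A \ B = {1, 15, 16, 23, 24}
B \ A = {4, 11, 21, 25}
A △ B = {1, 4, 11, 15, 16, 21, 23, 24, 25}

A △ B = {1, 4, 11, 15, 16, 21, 23, 24, 25}


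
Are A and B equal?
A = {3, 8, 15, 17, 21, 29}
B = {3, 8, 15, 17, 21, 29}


Two sets are equal iff they have exactly the same elements.
A = {3, 8, 15, 17, 21, 29}
B = {3, 8, 15, 17, 21, 29}
Same elements → A = B

Yes, A = B


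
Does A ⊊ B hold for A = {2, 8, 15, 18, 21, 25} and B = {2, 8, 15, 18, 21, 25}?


A ⊂ B requires: A ⊆ B AND A ≠ B.
A ⊆ B? Yes
A = B? Yes
A = B, so A is not a PROPER subset.

No, A is not a proper subset of B


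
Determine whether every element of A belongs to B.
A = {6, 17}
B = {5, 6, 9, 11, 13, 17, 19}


A ⊆ B means every element of A is in B.
All elements of A are in B.
So A ⊆ B.

Yes, A ⊆ B


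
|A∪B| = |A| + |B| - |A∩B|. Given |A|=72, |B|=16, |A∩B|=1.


|A ∪ B| = |A| + |B| - |A ∩ B|
= 72 + 16 - 1
= 87

|A ∪ B| = 87


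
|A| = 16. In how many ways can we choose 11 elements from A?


C(n,k) = n! / (k!(n-k)!)
C(16,11) = 16! / (11!5!)
= 4368

C(16,11) = 4368


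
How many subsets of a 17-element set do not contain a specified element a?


Subsets of A avoiding a are subsets of A \ {a}, which has 16 elements.
Count = 2^(n-1) = 2^16
= 65536

Number of subsets avoiding a = 65536


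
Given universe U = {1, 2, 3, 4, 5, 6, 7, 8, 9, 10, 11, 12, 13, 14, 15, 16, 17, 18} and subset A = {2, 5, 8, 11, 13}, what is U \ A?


Aᶜ = U \ A = elements in U but not in A
U = {1, 2, 3, 4, 5, 6, 7, 8, 9, 10, 11, 12, 13, 14, 15, 16, 17, 18}
A = {2, 5, 8, 11, 13}
Aᶜ = {1, 3, 4, 6, 7, 9, 10, 12, 14, 15, 16, 17, 18}

Aᶜ = {1, 3, 4, 6, 7, 9, 10, 12, 14, 15, 16, 17, 18}


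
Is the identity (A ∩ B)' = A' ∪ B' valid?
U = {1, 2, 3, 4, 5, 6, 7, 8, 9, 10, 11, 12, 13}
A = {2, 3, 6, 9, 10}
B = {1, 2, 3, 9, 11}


LHS: A ∩ B = {2, 3, 9}
(A ∩ B)' = U \ (A ∩ B) = {1, 4, 5, 6, 7, 8, 10, 11, 12, 13}
A' = {1, 4, 5, 7, 8, 11, 12, 13}, B' = {4, 5, 6, 7, 8, 10, 12, 13}
Claimed RHS: A' ∪ B' = {1, 4, 5, 6, 7, 8, 10, 11, 12, 13}
Identity is VALID: LHS = RHS = {1, 4, 5, 6, 7, 8, 10, 11, 12, 13} ✓

Identity is valid. (A ∩ B)' = A' ∪ B' = {1, 4, 5, 6, 7, 8, 10, 11, 12, 13}


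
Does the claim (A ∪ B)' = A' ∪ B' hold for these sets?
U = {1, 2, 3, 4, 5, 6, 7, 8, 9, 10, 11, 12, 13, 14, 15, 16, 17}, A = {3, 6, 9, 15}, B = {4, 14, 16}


LHS: A ∪ B = {3, 4, 6, 9, 14, 15, 16}
(A ∪ B)' = U \ (A ∪ B) = {1, 2, 5, 7, 8, 10, 11, 12, 13, 17}
A' = {1, 2, 4, 5, 7, 8, 10, 11, 12, 13, 14, 16, 17}, B' = {1, 2, 3, 5, 6, 7, 8, 9, 10, 11, 12, 13, 15, 17}
Claimed RHS: A' ∪ B' = {1, 2, 3, 4, 5, 6, 7, 8, 9, 10, 11, 12, 13, 14, 15, 16, 17}
Identity is INVALID: LHS = {1, 2, 5, 7, 8, 10, 11, 12, 13, 17} but the RHS claimed here equals {1, 2, 3, 4, 5, 6, 7, 8, 9, 10, 11, 12, 13, 14, 15, 16, 17}. The correct form is (A ∪ B)' = A' ∩ B'.

Identity is invalid: (A ∪ B)' = {1, 2, 5, 7, 8, 10, 11, 12, 13, 17} but A' ∪ B' = {1, 2, 3, 4, 5, 6, 7, 8, 9, 10, 11, 12, 13, 14, 15, 16, 17}. The correct De Morgan law is (A ∪ B)' = A' ∩ B'.


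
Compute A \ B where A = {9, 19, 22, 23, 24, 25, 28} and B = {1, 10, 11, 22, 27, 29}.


A \ B = elements in A but not in B
A = {9, 19, 22, 23, 24, 25, 28}
B = {1, 10, 11, 22, 27, 29}
Remove from A any elements in B
A \ B = {9, 19, 23, 24, 25, 28}

A \ B = {9, 19, 23, 24, 25, 28}


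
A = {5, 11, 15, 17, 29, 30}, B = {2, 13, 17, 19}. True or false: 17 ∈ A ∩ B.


A = {5, 11, 15, 17, 29, 30}, B = {2, 13, 17, 19}
A ∩ B = elements in both A and B
A ∩ B = {17}
Checking if 17 ∈ A ∩ B
17 is in A ∩ B → True

17 ∈ A ∩ B


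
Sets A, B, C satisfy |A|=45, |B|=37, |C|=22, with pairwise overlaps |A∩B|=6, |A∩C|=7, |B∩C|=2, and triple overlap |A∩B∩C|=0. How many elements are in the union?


|A∪B∪C| = |A|+|B|+|C| - |A∩B|-|A∩C|-|B∩C| + |A∩B∩C|
= 45+37+22 - 6-7-2 + 0
= 104 - 15 + 0
= 89

|A ∪ B ∪ C| = 89


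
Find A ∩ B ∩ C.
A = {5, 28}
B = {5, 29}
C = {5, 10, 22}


A ∩ B = {5}
(A ∩ B) ∩ C = {5}

A ∩ B ∩ C = {5}


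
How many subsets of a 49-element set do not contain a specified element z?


Subsets of A avoiding z are subsets of A \ {z}, which has 48 elements.
Count = 2^(n-1) = 2^48
= 281474976710656

Number of subsets avoiding z = 281474976710656


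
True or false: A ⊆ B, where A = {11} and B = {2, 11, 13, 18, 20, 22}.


A ⊆ B means every element of A is in B.
All elements of A are in B.
So A ⊆ B.

Yes, A ⊆ B


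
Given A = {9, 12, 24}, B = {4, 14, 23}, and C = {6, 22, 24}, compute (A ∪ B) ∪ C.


A ∪ B = {4, 9, 12, 14, 23, 24}
(A ∪ B) ∪ C = {4, 6, 9, 12, 14, 22, 23, 24}

A ∪ B ∪ C = {4, 6, 9, 12, 14, 22, 23, 24}


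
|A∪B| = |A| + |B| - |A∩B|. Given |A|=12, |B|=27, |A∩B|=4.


|A ∪ B| = |A| + |B| - |A ∩ B|
= 12 + 27 - 4
= 35

|A ∪ B| = 35


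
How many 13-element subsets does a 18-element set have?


C(n,k) = n! / (k!(n-k)!)
C(18,13) = 18! / (13!5!)
= 8568

C(18,13) = 8568


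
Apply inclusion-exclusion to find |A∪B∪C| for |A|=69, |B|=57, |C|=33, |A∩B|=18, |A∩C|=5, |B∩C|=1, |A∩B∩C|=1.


|A∪B∪C| = |A|+|B|+|C| - |A∩B|-|A∩C|-|B∩C| + |A∩B∩C|
= 69+57+33 - 18-5-1 + 1
= 159 - 24 + 1
= 136

|A ∪ B ∪ C| = 136


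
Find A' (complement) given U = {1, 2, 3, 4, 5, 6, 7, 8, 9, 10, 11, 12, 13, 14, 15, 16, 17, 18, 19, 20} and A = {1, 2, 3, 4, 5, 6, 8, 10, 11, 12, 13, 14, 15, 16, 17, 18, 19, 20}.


Aᶜ = U \ A = elements in U but not in A
U = {1, 2, 3, 4, 5, 6, 7, 8, 9, 10, 11, 12, 13, 14, 15, 16, 17, 18, 19, 20}
A = {1, 2, 3, 4, 5, 6, 8, 10, 11, 12, 13, 14, 15, 16, 17, 18, 19, 20}
Aᶜ = {7, 9}

Aᶜ = {7, 9}


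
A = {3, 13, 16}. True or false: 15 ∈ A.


A = {3, 13, 16}
Checking if 15 is in A
15 is not in A → False

15 ∉ A


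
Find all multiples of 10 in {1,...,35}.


Checking each candidate:
Condition: multiples of 10 in {1,...,35}
Result = {10, 20, 30}

{10, 20, 30}


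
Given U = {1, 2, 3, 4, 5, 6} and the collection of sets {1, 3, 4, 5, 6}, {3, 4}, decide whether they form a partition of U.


A partition requires: (1) non-empty parts, (2) pairwise disjoint, (3) union = U
Parts: {1, 3, 4, 5, 6}, {3, 4}
Union of parts: {1, 3, 4, 5, 6}
U = {1, 2, 3, 4, 5, 6}
All non-empty? True
Pairwise disjoint? False
Covers U? False

No, not a valid partition


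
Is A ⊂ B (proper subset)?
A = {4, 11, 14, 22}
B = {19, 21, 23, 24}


A ⊂ B requires: A ⊆ B AND A ≠ B.
A ⊆ B? No
A ⊄ B, so A is not a proper subset.

No, A is not a proper subset of B


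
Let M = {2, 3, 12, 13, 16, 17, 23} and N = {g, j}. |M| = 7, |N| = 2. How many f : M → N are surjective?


n = |M| = 7, k = |N| = 2. Surjections via inclusion-exclusion:
S(n,k) = Σ(-1)^i × C(k,i) × (k-i)^n, i=0 to k
i=0: (-1)^0×C(2,0)×2^7 = 128
i=1: (-1)^1×C(2,1)×1^7 = -2
i=2: (-1)^2×C(2,2)×0^7 = 0
Total = 126

Number of surjections = 126


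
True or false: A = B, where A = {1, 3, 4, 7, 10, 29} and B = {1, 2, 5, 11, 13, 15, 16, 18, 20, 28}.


Two sets are equal iff they have exactly the same elements.
A = {1, 3, 4, 7, 10, 29}
B = {1, 2, 5, 11, 13, 15, 16, 18, 20, 28}
Differences: {2, 3, 4, 5, 7, 10, 11, 13, 15, 16, 18, 20, 28, 29}
A ≠ B

No, A ≠ B


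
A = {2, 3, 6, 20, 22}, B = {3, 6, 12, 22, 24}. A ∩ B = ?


A ∩ B = elements in both A and B
A = {2, 3, 6, 20, 22}
B = {3, 6, 12, 22, 24}
A ∩ B = {3, 6, 22}

A ∩ B = {3, 6, 22}


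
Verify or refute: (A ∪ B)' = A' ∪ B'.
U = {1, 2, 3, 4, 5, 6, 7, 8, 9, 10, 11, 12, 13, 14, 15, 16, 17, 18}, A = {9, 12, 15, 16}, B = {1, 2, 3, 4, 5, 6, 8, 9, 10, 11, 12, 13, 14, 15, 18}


LHS: A ∪ B = {1, 2, 3, 4, 5, 6, 8, 9, 10, 11, 12, 13, 14, 15, 16, 18}
(A ∪ B)' = U \ (A ∪ B) = {7, 17}
A' = {1, 2, 3, 4, 5, 6, 7, 8, 10, 11, 13, 14, 17, 18}, B' = {7, 16, 17}
Claimed RHS: A' ∪ B' = {1, 2, 3, 4, 5, 6, 7, 8, 10, 11, 13, 14, 16, 17, 18}
Identity is INVALID: LHS = {7, 17} but the RHS claimed here equals {1, 2, 3, 4, 5, 6, 7, 8, 10, 11, 13, 14, 16, 17, 18}. The correct form is (A ∪ B)' = A' ∩ B'.

Identity is invalid: (A ∪ B)' = {7, 17} but A' ∪ B' = {1, 2, 3, 4, 5, 6, 7, 8, 10, 11, 13, 14, 16, 17, 18}. The correct De Morgan law is (A ∪ B)' = A' ∩ B'.


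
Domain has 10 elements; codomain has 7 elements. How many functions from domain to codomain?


Each of |A| = 10 inputs maps to any of |B| = 7 outputs.
# functions = |B|^|A| = 7^10
= 282475249

Number of functions = 282475249


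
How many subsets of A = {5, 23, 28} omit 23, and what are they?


A subset of A that omits 23 is a subset of A \ {23}, so there are 2^(n-1) = 2^2 = 4 of them.
Subsets excluding 23: ∅, {5}, {28}, {5, 28}

Subsets excluding 23 (4 total): ∅, {5}, {28}, {5, 28}


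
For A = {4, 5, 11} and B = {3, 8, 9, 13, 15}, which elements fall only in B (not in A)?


A = {4, 5, 11}
B = {3, 8, 9, 13, 15}
Region: only in B (not in A)
Elements: {3, 8, 9, 13, 15}

Elements only in B (not in A): {3, 8, 9, 13, 15}


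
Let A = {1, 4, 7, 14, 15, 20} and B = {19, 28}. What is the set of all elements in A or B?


A ∪ B = all elements in A or B (or both)
A = {1, 4, 7, 14, 15, 20}
B = {19, 28}
A ∪ B = {1, 4, 7, 14, 15, 19, 20, 28}

A ∪ B = {1, 4, 7, 14, 15, 19, 20, 28}


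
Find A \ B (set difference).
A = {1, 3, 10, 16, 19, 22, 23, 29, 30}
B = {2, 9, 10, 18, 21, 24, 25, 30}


A \ B = elements in A but not in B
A = {1, 3, 10, 16, 19, 22, 23, 29, 30}
B = {2, 9, 10, 18, 21, 24, 25, 30}
Remove from A any elements in B
A \ B = {1, 3, 16, 19, 22, 23, 29}

A \ B = {1, 3, 16, 19, 22, 23, 29}


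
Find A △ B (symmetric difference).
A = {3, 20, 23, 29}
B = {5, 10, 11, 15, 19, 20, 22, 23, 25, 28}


A △ B = (A \ B) ∪ (B \ A) = elements in exactly one of A or B
A \ B = {3, 29}
B \ A = {5, 10, 11, 15, 19, 22, 25, 28}
A △ B = {3, 5, 10, 11, 15, 19, 22, 25, 28, 29}

A △ B = {3, 5, 10, 11, 15, 19, 22, 25, 28, 29}


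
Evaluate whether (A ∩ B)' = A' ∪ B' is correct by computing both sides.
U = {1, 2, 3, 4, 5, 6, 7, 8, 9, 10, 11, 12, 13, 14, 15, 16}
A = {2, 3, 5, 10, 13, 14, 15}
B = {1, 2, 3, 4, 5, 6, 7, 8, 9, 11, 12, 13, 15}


LHS: A ∩ B = {2, 3, 5, 13, 15}
(A ∩ B)' = U \ (A ∩ B) = {1, 4, 6, 7, 8, 9, 10, 11, 12, 14, 16}
A' = {1, 4, 6, 7, 8, 9, 11, 12, 16}, B' = {10, 14, 16}
Claimed RHS: A' ∪ B' = {1, 4, 6, 7, 8, 9, 10, 11, 12, 14, 16}
Identity is VALID: LHS = RHS = {1, 4, 6, 7, 8, 9, 10, 11, 12, 14, 16} ✓

Identity is valid. (A ∩ B)' = A' ∪ B' = {1, 4, 6, 7, 8, 9, 10, 11, 12, 14, 16}


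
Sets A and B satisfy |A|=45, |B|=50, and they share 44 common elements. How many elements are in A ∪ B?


|A ∪ B| = |A| + |B| - |A ∩ B|
= 45 + 50 - 44
= 51

|A ∪ B| = 51


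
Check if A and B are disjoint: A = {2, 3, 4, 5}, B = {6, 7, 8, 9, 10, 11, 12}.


Disjoint means A ∩ B = ∅.
A ∩ B = ∅
A ∩ B = ∅, so A and B are disjoint.

Yes, A and B are disjoint


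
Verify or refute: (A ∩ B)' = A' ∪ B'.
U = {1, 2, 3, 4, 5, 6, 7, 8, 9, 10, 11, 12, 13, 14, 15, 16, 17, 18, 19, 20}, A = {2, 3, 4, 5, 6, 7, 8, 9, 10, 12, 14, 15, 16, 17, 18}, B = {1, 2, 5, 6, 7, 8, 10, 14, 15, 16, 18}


LHS: A ∩ B = {2, 5, 6, 7, 8, 10, 14, 15, 16, 18}
(A ∩ B)' = U \ (A ∩ B) = {1, 3, 4, 9, 11, 12, 13, 17, 19, 20}
A' = {1, 11, 13, 19, 20}, B' = {3, 4, 9, 11, 12, 13, 17, 19, 20}
Claimed RHS: A' ∪ B' = {1, 3, 4, 9, 11, 12, 13, 17, 19, 20}
Identity is VALID: LHS = RHS = {1, 3, 4, 9, 11, 12, 13, 17, 19, 20} ✓

Identity is valid. (A ∩ B)' = A' ∪ B' = {1, 3, 4, 9, 11, 12, 13, 17, 19, 20}


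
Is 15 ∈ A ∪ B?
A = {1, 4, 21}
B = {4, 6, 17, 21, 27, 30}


A = {1, 4, 21}, B = {4, 6, 17, 21, 27, 30}
A ∪ B = all elements in A or B
A ∪ B = {1, 4, 6, 17, 21, 27, 30}
Checking if 15 ∈ A ∪ B
15 is not in A ∪ B → False

15 ∉ A ∪ B


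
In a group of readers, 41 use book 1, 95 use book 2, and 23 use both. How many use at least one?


|A ∪ B| = |A| + |B| - |A ∩ B|
= 41 + 95 - 23
= 113

|A ∪ B| = 113


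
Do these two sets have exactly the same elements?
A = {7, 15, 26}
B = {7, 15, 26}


Two sets are equal iff they have exactly the same elements.
A = {7, 15, 26}
B = {7, 15, 26}
Same elements → A = B

Yes, A = B


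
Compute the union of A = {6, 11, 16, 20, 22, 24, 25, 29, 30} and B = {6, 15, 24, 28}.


A ∪ B = all elements in A or B (or both)
A = {6, 11, 16, 20, 22, 24, 25, 29, 30}
B = {6, 15, 24, 28}
A ∪ B = {6, 11, 15, 16, 20, 22, 24, 25, 28, 29, 30}

A ∪ B = {6, 11, 15, 16, 20, 22, 24, 25, 28, 29, 30}


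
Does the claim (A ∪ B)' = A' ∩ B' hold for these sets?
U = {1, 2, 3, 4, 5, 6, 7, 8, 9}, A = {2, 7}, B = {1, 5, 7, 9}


LHS: A ∪ B = {1, 2, 5, 7, 9}
(A ∪ B)' = U \ (A ∪ B) = {3, 4, 6, 8}
A' = {1, 3, 4, 5, 6, 8, 9}, B' = {2, 3, 4, 6, 8}
Claimed RHS: A' ∩ B' = {3, 4, 6, 8}
Identity is VALID: LHS = RHS = {3, 4, 6, 8} ✓

Identity is valid. (A ∪ B)' = A' ∩ B' = {3, 4, 6, 8}


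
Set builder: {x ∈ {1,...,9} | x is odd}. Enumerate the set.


Checking each candidate:
Condition: odd numbers in {1,...,9}
Result = {1, 3, 5, 7, 9}

{1, 3, 5, 7, 9}


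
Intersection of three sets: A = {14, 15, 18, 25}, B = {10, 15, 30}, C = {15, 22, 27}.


A ∩ B = {15}
(A ∩ B) ∩ C = {15}

A ∩ B ∩ C = {15}


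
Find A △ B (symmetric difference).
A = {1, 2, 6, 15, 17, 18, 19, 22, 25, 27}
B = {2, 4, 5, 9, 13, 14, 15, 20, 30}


A △ B = (A \ B) ∪ (B \ A) = elements in exactly one of A or B
A \ B = {1, 6, 17, 18, 19, 22, 25, 27}
B \ A = {4, 5, 9, 13, 14, 20, 30}
A △ B = {1, 4, 5, 6, 9, 13, 14, 17, 18, 19, 20, 22, 25, 27, 30}

A △ B = {1, 4, 5, 6, 9, 13, 14, 17, 18, 19, 20, 22, 25, 27, 30}


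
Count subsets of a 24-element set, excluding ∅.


Total subsets = 2^n = 2^24 = 16777216
Non-empty subsets exclude the empty set: 2^n - 1
= 16777216 - 1
= 16777215

Number of non-empty subsets = 16777215


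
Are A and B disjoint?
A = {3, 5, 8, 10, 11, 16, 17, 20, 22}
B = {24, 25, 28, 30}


Disjoint means A ∩ B = ∅.
A ∩ B = ∅
A ∩ B = ∅, so A and B are disjoint.

Yes, A and B are disjoint


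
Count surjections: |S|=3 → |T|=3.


n = |S| = 3, k = |T| = 3. Surjections via inclusion-exclusion:
S(n,k) = Σ(-1)^i × C(k,i) × (k-i)^n, i=0 to k
i=0: (-1)^0×C(3,0)×3^3 = 27
i=1: (-1)^1×C(3,1)×2^3 = -24
i=2: (-1)^2×C(3,2)×1^3 = 3
i=3: (-1)^3×C(3,3)×0^3 = 0
Total = 6

Number of surjections = 6


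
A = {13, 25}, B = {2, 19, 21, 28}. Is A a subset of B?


A ⊆ B means every element of A is in B.
Elements in A not in B: {13, 25}
So A ⊄ B.

No, A ⊄ B


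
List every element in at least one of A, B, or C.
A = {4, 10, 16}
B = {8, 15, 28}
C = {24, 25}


A ∪ B = {4, 8, 10, 15, 16, 28}
(A ∪ B) ∪ C = {4, 8, 10, 15, 16, 24, 25, 28}

A ∪ B ∪ C = {4, 8, 10, 15, 16, 24, 25, 28}


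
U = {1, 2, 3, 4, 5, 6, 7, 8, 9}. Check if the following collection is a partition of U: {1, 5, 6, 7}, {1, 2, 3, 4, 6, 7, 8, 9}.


A partition requires: (1) non-empty parts, (2) pairwise disjoint, (3) union = U
Parts: {1, 5, 6, 7}, {1, 2, 3, 4, 6, 7, 8, 9}
Union of parts: {1, 2, 3, 4, 5, 6, 7, 8, 9}
U = {1, 2, 3, 4, 5, 6, 7, 8, 9}
All non-empty? True
Pairwise disjoint? False
Covers U? True

No, not a valid partition


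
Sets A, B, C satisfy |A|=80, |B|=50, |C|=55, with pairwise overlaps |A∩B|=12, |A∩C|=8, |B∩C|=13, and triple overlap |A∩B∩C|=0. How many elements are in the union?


|A∪B∪C| = |A|+|B|+|C| - |A∩B|-|A∩C|-|B∩C| + |A∩B∩C|
= 80+50+55 - 12-8-13 + 0
= 185 - 33 + 0
= 152

|A ∪ B ∪ C| = 152


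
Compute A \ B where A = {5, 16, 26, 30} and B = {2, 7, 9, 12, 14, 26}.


A \ B = elements in A but not in B
A = {5, 16, 26, 30}
B = {2, 7, 9, 12, 14, 26}
Remove from A any elements in B
A \ B = {5, 16, 30}

A \ B = {5, 16, 30}


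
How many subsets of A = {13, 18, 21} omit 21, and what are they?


A subset of A that omits 21 is a subset of A \ {21}, so there are 2^(n-1) = 2^2 = 4 of them.
Subsets excluding 21: ∅, {13}, {18}, {13, 18}

Subsets excluding 21 (4 total): ∅, {13}, {18}, {13, 18}


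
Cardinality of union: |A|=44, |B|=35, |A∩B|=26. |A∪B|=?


|A ∪ B| = |A| + |B| - |A ∩ B|
= 44 + 35 - 26
= 53

|A ∪ B| = 53


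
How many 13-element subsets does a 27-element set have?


C(n,k) = n! / (k!(n-k)!)
C(27,13) = 27! / (13!14!)
= 20058300

C(27,13) = 20058300


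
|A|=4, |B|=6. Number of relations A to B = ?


A relation from A to B is any subset of A × B.
|A × B| = 4 × 6 = 24
# relations = 2^|A × B| = 2^24 = 16777216

Number of relations = 16777216


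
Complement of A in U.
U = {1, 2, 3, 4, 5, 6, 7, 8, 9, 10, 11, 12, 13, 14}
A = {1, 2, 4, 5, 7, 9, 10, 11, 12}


Aᶜ = U \ A = elements in U but not in A
U = {1, 2, 3, 4, 5, 6, 7, 8, 9, 10, 11, 12, 13, 14}
A = {1, 2, 4, 5, 7, 9, 10, 11, 12}
Aᶜ = {3, 6, 8, 13, 14}

Aᶜ = {3, 6, 8, 13, 14}


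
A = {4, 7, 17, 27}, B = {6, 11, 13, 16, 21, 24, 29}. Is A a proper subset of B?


A ⊂ B requires: A ⊆ B AND A ≠ B.
A ⊆ B? No
A ⊄ B, so A is not a proper subset.

No, A is not a proper subset of B


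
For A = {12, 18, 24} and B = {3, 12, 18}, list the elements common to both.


A ∩ B = elements in both A and B
A = {12, 18, 24}
B = {3, 12, 18}
A ∩ B = {12, 18}

A ∩ B = {12, 18}


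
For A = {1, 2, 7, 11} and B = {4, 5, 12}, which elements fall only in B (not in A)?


A = {1, 2, 7, 11}
B = {4, 5, 12}
Region: only in B (not in A)
Elements: {4, 5, 12}

Elements only in B (not in A): {4, 5, 12}


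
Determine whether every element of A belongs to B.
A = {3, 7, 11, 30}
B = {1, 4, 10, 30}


A ⊆ B means every element of A is in B.
Elements in A not in B: {3, 7, 11}
So A ⊄ B.

No, A ⊄ B


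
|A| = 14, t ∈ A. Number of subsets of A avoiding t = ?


Subsets of A avoiding t are subsets of A \ {t}, which has 13 elements.
Count = 2^(n-1) = 2^13
= 8192

Number of subsets avoiding t = 8192


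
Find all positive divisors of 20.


Checking each candidate:
Condition: positive divisors of 20
Result = {1, 2, 4, 5, 10, 20}

{1, 2, 4, 5, 10, 20}


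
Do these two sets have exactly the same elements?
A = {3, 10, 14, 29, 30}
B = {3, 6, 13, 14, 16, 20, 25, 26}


Two sets are equal iff they have exactly the same elements.
A = {3, 10, 14, 29, 30}
B = {3, 6, 13, 14, 16, 20, 25, 26}
Differences: {6, 10, 13, 16, 20, 25, 26, 29, 30}
A ≠ B

No, A ≠ B


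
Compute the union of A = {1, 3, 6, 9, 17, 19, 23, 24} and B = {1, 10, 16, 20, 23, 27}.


A ∪ B = all elements in A or B (or both)
A = {1, 3, 6, 9, 17, 19, 23, 24}
B = {1, 10, 16, 20, 23, 27}
A ∪ B = {1, 3, 6, 9, 10, 16, 17, 19, 20, 23, 24, 27}

A ∪ B = {1, 3, 6, 9, 10, 16, 17, 19, 20, 23, 24, 27}


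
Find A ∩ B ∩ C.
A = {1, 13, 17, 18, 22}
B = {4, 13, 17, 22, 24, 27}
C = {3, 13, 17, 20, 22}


A ∩ B = {13, 17, 22}
(A ∩ B) ∩ C = {13, 17, 22}

A ∩ B ∩ C = {13, 17, 22}


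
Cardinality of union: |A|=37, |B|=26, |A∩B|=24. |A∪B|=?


|A ∪ B| = |A| + |B| - |A ∩ B|
= 37 + 26 - 24
= 39

|A ∪ B| = 39


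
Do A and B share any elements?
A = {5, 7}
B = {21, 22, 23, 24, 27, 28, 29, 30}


Disjoint means A ∩ B = ∅.
A ∩ B = ∅
A ∩ B = ∅, so A and B are disjoint.

No — A and B share no elements (A ∩ B = ∅), so they are disjoint


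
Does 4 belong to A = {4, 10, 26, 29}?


A = {4, 10, 26, 29}
Checking if 4 is in A
4 is in A → True

4 ∈ A


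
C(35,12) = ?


C(n,k) = n! / (k!(n-k)!)
C(35,12) = 35! / (12!23!)
= 834451800

C(35,12) = 834451800
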